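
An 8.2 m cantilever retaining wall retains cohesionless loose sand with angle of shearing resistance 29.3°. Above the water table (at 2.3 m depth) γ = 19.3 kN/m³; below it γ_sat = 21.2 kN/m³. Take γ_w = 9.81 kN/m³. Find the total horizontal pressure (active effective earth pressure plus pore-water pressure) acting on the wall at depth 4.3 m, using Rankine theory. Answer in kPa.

42.6 kPa

K_a = (1 − sin φ)/(1 + sin φ) = 0.3428.
γ' = 21.2 − 9.81 = 11.39 kN/m³.
Effective vertical stress at 4.3 m: σ'_v = 19.3×2.3 + 11.39×2.00 = 67.17 kPa.
σ'_h = K_a σ'_v = 0.3428 × 67.17 = 23.03 kPa; u = γ_w × 2.00 = 19.62 kPa.
Total σ_h = 23.03 + 19.62 = 42.65 kPa.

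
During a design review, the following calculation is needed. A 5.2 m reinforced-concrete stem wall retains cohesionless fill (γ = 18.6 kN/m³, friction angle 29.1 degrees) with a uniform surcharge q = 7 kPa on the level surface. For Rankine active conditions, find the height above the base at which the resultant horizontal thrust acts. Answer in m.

K_a = 0.3456.
Triangular part P₁ = ½K_aγH² = 86.91 at H/3 = 1.733 m; rectangular part P₂ = K_a q H = 12.58 at H/2 = 2.600 m.
ȳ = (P₁·1.733 + P₂·2.600)/(P₁+P₂) = 1.843 m.

1.84 m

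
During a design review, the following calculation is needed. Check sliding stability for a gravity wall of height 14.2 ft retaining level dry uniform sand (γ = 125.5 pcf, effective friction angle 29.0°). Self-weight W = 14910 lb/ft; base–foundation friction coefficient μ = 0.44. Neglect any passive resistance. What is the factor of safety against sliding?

K_a = tan²(45° − 29.0°/2) = 0.3470.
P_a = ½K_aγH² = 0.5×0.3470×125.5×14.2² = 4390 lb/ft, acting at H/3 = 4.733 ft above the base.
FS_sliding = μW / P_a = 0.44×14910 / 4390 = 1.494.

1.49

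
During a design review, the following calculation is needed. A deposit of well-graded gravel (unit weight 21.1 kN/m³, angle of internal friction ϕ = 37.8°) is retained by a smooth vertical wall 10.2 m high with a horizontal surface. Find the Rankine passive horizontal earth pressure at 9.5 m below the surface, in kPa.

K_p = (1 + sin φ)/(1 − sin φ) = 4.167.
σ_h = K_p γ z = 4.167 × 21.1 × 9.5 = 835.2 kPa.

835 kPa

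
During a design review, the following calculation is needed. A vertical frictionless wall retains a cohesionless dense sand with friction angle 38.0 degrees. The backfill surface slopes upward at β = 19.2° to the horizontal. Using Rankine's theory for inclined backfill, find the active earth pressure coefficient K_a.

0.273

K_a = cos β · (cos β − √(cos²β − cos²φ)) / (cos β + √(cos²β − cos²φ)).
cos β = 0.9444, cos φ = 0.7880, √(cos²β − cos²φ) = 0.5205.
K_a = 0.9444 × (0.9444 − 0.5205)/(0.9444 + 0.5205) = 0.2733.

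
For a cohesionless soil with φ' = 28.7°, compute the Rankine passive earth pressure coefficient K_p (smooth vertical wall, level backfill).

K_p = (1 + sin φ)/(1 − sin φ) = tan²(45° + 28.7°/2) = 2.848.

2.85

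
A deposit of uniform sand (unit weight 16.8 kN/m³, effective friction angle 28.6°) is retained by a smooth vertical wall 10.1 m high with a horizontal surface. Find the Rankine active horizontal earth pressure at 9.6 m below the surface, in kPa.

K_a = (1 − sin φ)/(1 + sin φ) = 0.3525.
σ_h = K_a γ z = 0.3525 × 16.8 × 9.6 = 56.86 kPa.

56.9 kPa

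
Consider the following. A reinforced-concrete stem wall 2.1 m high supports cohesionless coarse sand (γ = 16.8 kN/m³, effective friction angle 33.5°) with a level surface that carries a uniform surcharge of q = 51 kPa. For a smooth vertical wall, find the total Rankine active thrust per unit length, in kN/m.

41.6 kN/m

K_a = tan²(45° − φ/2) = 0.2887.
Soil triangle: ½ K_a γ H² = 0.5×0.2887×16.8×2.1² = 10.70 kN/m.
Surcharge rectangle: K_a q H = 0.2887×51×2.1 = 30.92 kN/m.
Total = 10.70 + 30.92 = 41.62 kN/m.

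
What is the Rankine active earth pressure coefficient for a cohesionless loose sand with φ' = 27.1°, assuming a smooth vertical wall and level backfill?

K_a = tan²(45° − φ/2) = tan²(31.45°) = 0.3741.

0.374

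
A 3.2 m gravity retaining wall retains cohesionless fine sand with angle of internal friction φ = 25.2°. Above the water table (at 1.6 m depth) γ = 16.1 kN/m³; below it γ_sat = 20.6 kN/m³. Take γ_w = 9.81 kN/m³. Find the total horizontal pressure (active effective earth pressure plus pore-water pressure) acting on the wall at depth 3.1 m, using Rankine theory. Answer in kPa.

K_a = (1 − sin φ)/(1 + sin φ) = 0.4027.
γ' = 20.6 − 9.81 = 10.79 kN/m³.
Effective vertical stress at 3.1 m: σ'_v = 16.1×1.6 + 10.79×1.50 = 41.95 kPa.
σ'_h = K_a σ'_v = 0.4027 × 41.95 = 16.89 kPa; u = γ_w × 1.50 = 14.71 kPa.
Total σ_h = 16.89 + 14.71 = 31.61 kPa.

31.6 kPa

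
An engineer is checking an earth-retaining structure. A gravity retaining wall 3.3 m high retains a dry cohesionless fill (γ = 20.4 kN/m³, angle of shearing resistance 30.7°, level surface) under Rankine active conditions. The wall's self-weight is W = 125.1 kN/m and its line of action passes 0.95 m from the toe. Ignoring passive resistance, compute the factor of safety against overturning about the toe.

3.00

K_a = tan²(45° − 30.7°/2) = 0.3240.
P_a = ½K_aγH² = 0.5×0.3240×20.4×3.3² = 35.99 kN/m, acting at H/3 = 1.100 m above the base.
Overturning moment M_o = P_a × H/3 = 35.99 × 1.100 = 39.59.
Resisting moment M_r = W × 0.95 = 125.1 × 0.95 = 118.8.
FS_overturning = M_r/M_o = 118.8/39.59 = 3.002.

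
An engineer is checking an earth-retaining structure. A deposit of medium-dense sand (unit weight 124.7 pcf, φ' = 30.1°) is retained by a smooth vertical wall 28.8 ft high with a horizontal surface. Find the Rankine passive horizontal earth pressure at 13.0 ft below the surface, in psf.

K_p = (1 + sin φ)/(1 − sin φ) = 3.012.
σ_h = K_p γ z = 3.012 × 124.7 × 13.0 = 4883 psf.

4880 psf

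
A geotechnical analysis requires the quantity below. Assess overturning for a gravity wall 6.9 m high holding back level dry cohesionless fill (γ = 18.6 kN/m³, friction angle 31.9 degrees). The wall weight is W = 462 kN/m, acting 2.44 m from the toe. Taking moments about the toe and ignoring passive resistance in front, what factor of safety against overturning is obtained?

K_a = tan²(45° − 31.9°/2) = 0.3085.
P_a = ½K_aγH² = 0.5×0.3085×18.6×6.9² = 136.6 kN/m, acting at H/3 = 2.300 m above the base.
Overturning moment M_o = P_a × H/3 = 136.6 × 2.300 = 314.2.
Resisting moment M_r = W × 2.44 = 462 × 2.44 = 1127.
FS_overturning = M_r/M_o = 1127/314.2 = 3.588.

3.59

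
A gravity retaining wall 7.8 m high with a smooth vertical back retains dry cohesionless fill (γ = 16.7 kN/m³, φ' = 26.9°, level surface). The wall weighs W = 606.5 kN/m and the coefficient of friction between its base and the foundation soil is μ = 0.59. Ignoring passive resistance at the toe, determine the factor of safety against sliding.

K_a = tan²(45° − 26.9°/2) = 0.3770.
P_a = ½K_aγH² = 0.5×0.3770×16.7×7.8² = 191.5 kN/m, acting at H/3 = 2.600 m above the base.
FS_sliding = μW / P_a = 0.59×606.5 / 191.5 = 1.868.

1.87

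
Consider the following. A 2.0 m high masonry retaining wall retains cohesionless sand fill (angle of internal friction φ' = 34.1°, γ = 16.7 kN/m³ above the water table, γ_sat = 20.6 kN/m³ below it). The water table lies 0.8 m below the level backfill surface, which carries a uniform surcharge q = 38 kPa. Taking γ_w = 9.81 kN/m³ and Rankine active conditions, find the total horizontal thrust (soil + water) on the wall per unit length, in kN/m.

36.7 kN/m

K_a = tan²(45° − φ/2) = 0.2815.
γ' = 20.6 − 9.81 = 10.79 kN/m³. h₂ = H − d_w = 1.2 m.
σ'_h: at surface K_a·q = 10.70; at WT K_a(q+γd_w) = 14.46; at base K_a(q+γd_w+γ'h₂) = 18.10 kPa.
P₁ = ½(10.70+14.46)×0.8 = 10.06; P₂ = ½(14.46+18.10)×1.2 = 19.54; P_w = ½γ_w h₂² = 7.063.
Total = 10.06+19.54+7.063 = 36.66 kN/m.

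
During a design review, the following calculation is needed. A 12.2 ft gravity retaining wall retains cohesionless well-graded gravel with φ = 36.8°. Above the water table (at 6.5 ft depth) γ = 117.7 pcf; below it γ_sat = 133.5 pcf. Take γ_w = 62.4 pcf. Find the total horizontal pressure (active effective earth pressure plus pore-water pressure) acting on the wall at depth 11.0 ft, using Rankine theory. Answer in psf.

K_a = (1 − sin φ)/(1 + sin φ) = 0.2508.
γ' = 133.5 − 62.4 = 71.10 pcf.
Effective vertical stress at 11.0 ft: σ'_v = 117.7×6.5 + 71.10×4.50 = 1085 psf.
σ'_h = K_a σ'_v = 0.2508 × 1085 = 272.1 psf; u = γ_w × 4.50 = 280.8 psf.
Total σ_h = 272.1 + 280.8 = 552.9 psf.

553 psf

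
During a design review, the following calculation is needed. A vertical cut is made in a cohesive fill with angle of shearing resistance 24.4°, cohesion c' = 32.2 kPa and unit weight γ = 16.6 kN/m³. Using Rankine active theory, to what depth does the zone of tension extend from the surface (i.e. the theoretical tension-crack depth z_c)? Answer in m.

K_a = tan²(45° − 24.4°/2) = 0.4153; √K_a = 0.6445.
The active pressure is zero where K_a γ z = 2c√K_a, so z_c = 2c/(γ√K_a) = 2×32.2/(16.6×0.6445) = 6.020 m.

6.02 m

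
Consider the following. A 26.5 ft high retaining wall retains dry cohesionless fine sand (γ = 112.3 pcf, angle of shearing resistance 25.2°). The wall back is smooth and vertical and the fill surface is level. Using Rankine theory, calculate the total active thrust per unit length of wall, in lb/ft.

15900 lb/ft

K_a = tan²(45° − φ/2) = 0.4027.
P_a = ½ K_a γ H² = 0.5 × 0.4027 × 112.3 × 26.5² = 15880 lb/ft.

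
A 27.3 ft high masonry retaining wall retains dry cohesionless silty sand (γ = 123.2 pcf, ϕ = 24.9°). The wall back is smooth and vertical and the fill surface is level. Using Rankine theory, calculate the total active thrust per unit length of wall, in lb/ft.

18700 lb/ft

K_a = tan²(45° − φ/2) = 0.4074.
P_a = ½ K_a γ H² = 0.5 × 0.4074 × 123.2 × 27.3² = 18700 lb/ft.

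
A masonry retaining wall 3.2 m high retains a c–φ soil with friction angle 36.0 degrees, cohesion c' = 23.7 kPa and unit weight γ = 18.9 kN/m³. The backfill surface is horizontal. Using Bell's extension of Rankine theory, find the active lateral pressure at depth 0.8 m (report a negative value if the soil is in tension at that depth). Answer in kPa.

-20.2 kPa

K_a = (1 − sin φ)/(1 + sin φ) = 0.2596.
σ_a = K_a γ z − 2c√K_a = 0.2596×18.9×0.8 − 2×23.7×0.5095 = -20.23 kPa.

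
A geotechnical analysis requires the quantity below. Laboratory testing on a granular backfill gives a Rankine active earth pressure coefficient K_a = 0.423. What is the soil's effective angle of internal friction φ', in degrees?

K_a = tan²(45° − φ/2) ⇒ 45° − φ/2 = arctan(√0.423) = 33.04°.
φ = 2(45° − 33.04°) = 23.92°.

23.9°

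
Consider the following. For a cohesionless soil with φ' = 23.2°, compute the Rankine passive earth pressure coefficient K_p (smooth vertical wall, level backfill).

2.30

K_p = (1 + sin φ)/(1 − sin φ) = tan²(45° + 23.2°/2) = 2.300.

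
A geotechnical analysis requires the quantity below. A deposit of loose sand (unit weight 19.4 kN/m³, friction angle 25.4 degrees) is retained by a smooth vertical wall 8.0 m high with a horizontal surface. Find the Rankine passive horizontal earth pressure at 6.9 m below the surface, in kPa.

335 kPa

K_p = (1 + sin φ)/(1 − sin φ) = 2.502.
σ_h = K_p γ z = 2.502 × 19.4 × 6.9 = 334.9 kPa.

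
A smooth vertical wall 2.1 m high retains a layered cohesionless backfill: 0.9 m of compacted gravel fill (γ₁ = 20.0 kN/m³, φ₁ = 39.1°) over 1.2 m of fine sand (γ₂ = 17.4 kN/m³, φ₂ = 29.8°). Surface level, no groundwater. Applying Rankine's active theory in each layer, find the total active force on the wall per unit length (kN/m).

K_a1 = tan²(45°−39.1°/2) = 0.2265; K_a2 = tan²(45°−29.8°/2) = 0.3360.
Layer 1: σ at base = K_a1 γ₁ h₁ = 4.077 kPa; P₁ = ½×4.077×0.9 = 1.835.
Layer 2: σ_v at top = γ₁h₁ = 18.00; σ_h top = K_a2×18.00 = 6.049; σ_h base = K_a2×(18.00+17.4×1.2) = 13.06.
P₂ = ½(6.049+13.06)×1.2 = 11.47. Total P_a = 1.835+11.47 = 13.30 kN/m.

13.3 kN/m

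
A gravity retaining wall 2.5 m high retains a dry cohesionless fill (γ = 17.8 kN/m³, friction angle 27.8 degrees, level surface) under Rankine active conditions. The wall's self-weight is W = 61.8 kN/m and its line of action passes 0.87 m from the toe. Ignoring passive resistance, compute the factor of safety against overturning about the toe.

K_a = tan²(45° − 27.8°/2) = 0.3639.
P_a = ½K_aγH² = 0.5×0.3639×17.8×2.5² = 20.24 kN/m, acting at H/3 = 0.8333 m above the base.
Overturning moment M_o = P_a × H/3 = 20.24 × 0.8333 = 16.87.
Resisting moment M_r = W × 0.87 = 61.8 × 0.87 = 53.77.
FS_overturning = M_r/M_o = 53.77/16.87 = 3.187.

3.19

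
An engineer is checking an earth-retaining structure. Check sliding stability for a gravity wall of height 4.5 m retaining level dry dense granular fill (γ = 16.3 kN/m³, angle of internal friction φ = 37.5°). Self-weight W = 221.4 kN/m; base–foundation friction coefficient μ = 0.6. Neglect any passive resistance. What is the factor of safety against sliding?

3.31

K_a = tan²(45° − 37.5°/2) = 0.2432.
P_a = ½K_aγH² = 0.5×0.2432×16.3×4.5² = 40.14 kN/m, acting at H/3 = 1.500 m above the base.
FS_sliding = μW / P_a = 0.6×221.4 / 40.14 = 3.310.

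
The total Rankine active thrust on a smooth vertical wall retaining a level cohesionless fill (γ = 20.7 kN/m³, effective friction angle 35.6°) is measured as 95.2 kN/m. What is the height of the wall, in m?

5.90 m

K_a = 0.2641. P_a = ½ K_a γ H² ⇒ H = √(2P_a/(K_a γ)).
H = √(2×95.2/(0.2641×20.7)) = 5.901 m.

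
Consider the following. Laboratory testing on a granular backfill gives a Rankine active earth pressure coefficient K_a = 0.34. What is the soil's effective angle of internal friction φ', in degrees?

K_a = tan²(45° − φ/2) ⇒ 45° − φ/2 = arctan(√0.34) = 30.25°.
φ = 2(45° − 30.25°) = 29.51°.

29.5°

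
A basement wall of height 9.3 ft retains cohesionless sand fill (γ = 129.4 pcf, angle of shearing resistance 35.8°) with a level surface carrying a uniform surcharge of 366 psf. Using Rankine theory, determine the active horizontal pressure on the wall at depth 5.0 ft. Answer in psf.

K_a = (1 − sin φ)/(1 + sin φ) = 0.2619.
σ_v = γz + q = 129.4 × 5.0 + 366 = 1013 psf.
σ_h = K_a σ_v = 0.2619 × 1013 = 265.3 psf.

265 psf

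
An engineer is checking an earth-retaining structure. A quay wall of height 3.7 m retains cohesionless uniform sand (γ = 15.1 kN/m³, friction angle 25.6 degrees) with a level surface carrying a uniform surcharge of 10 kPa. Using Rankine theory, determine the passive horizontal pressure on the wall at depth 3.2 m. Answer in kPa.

K_p = (1 + sin φ)/(1 − sin φ) = 2.522.
σ_v = γz + q = 15.1 × 3.2 + 10 = 58.32 kPa.
σ_h = K_p σ_v = 2.522 × 58.32 = 147.1 kPa.

147 kPa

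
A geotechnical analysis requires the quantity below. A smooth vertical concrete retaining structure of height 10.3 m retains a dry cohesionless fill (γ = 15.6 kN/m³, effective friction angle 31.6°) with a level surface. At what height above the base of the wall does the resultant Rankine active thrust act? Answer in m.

K_a = 0.3123.
The pressure distribution is triangular, so the resultant acts at H/3 above the base = 10.3/3 = 3.433 m.

3.43 m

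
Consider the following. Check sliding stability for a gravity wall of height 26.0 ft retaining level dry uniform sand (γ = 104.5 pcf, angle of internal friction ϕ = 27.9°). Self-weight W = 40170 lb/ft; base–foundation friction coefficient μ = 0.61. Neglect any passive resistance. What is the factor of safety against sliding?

K_a = tan²(45° − 27.9°/2) = 0.3625.
P_a = ½K_aγH² = 0.5×0.3625×104.5×26.0² = 12800 lb/ft, acting at H/3 = 8.667 ft above the base.
FS_sliding = μW / P_a = 0.61×40170 / 12800 = 1.914.

1.91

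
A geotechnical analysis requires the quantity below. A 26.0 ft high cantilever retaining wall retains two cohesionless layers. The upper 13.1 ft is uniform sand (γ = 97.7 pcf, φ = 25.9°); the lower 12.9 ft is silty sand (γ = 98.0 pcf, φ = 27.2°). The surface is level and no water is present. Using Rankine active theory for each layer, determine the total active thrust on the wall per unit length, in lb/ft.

12500 lb/ft

K_a1 = tan²(45°−25.9°/2) = 0.3920; K_a2 = tan²(45°−27.2°/2) = 0.3726.
Layer 1: σ at base = K_a1 γ₁ h₁ = 501.7 psf; P₁ = ½×501.7×13.1 = 3286.
Layer 2: σ_v at top = γ₁h₁ = 1280; σ_h top = K_a2×1280 = 476.9; σ_h base = K_a2×(1280+98.0×12.9) = 947.9.
P₂ = ½(476.9+947.9)×12.9 = 9190. Total P_a = 3286+9190 = 12480 lb/ft.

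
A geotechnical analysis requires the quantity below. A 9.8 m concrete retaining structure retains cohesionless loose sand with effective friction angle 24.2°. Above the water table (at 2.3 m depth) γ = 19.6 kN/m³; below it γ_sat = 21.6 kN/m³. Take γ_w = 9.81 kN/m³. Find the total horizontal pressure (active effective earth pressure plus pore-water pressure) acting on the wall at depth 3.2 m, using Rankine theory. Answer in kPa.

K_a = (1 − sin φ)/(1 + sin φ) = 0.4185.
γ' = 21.6 − 9.81 = 11.79 kN/m³.
Effective vertical stress at 3.2 m: σ'_v = 19.6×2.3 + 11.79×0.900 = 55.69 kPa.
σ'_h = K_a σ'_v = 0.4185 × 55.69 = 23.31 kPa; u = γ_w × 0.900 = 8.829 kPa.
Total σ_h = 23.31 + 8.829 = 32.14 kPa.

32.1 kPa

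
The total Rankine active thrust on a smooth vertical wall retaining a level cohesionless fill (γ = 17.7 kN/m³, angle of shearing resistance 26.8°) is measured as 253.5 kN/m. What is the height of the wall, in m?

8.70 m

K_a = 0.3785. P_a = ½ K_a γ H² ⇒ H = √(2P_a/(K_a γ)).
H = √(2×253.5/(0.3785×17.7)) = 8.700 m.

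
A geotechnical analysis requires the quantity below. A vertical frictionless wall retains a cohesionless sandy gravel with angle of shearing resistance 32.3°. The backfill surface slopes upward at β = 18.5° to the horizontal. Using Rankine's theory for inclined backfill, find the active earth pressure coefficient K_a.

K_a = cos β · (cos β − √(cos²β − cos²φ)) / (cos β + √(cos²β − cos²φ)).
cos β = 0.9483, cos φ = 0.8453, √(cos²β − cos²φ) = 0.4299.
K_a = 0.9483 × (0.9483 − 0.4299)/(0.9483 + 0.4299) = 0.3567.

0.357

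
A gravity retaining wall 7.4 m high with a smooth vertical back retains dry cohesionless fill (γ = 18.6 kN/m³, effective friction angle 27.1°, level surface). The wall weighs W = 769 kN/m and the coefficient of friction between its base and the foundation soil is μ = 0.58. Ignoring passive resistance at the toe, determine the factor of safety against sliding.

K_a = tan²(45° − 27.1°/2) = 0.3741.
P_a = ½K_aγH² = 0.5×0.3741×18.6×7.4² = 190.5 kN/m, acting at H/3 = 2.467 m above the base.
FS_sliding = μW / P_a = 0.58×769 / 190.5 = 2.341.

2.34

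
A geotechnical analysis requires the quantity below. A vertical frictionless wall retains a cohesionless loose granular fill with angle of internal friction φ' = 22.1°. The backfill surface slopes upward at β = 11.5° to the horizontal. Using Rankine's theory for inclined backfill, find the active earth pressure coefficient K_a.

K_a = cos β · (cos β − √(cos²β − cos²φ)) / (cos β + √(cos²β − cos²φ)).
cos β = 0.9799, cos φ = 0.9265, √(cos²β − cos²φ) = 0.3191.
K_a = 0.9799 × (0.9799 − 0.3191)/(0.9799 + 0.3191) = 0.4985.

0.499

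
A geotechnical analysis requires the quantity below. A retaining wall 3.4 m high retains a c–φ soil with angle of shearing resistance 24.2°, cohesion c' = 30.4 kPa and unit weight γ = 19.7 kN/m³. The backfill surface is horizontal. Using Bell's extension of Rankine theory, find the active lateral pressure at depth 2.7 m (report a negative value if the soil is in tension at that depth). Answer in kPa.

K_a = (1 − sin φ)/(1 + sin φ) = 0.4185.
σ_a = K_a γ z − 2c√K_a = 0.4185×19.7×2.7 − 2×30.4×0.6469 = -17.07 kPa.

-17.1 kPa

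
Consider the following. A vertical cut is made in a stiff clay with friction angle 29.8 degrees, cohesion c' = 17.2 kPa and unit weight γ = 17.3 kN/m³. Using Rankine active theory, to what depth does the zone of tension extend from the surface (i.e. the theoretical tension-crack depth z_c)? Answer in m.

K_a = tan²(45° − 29.8°/2) = 0.3360; √K_a = 0.5797.
The active pressure is zero where K_a γ z = 2c√K_a, so z_c = 2c/(γ√K_a) = 2×17.2/(17.3×0.5797) = 3.430 m.

3.43 m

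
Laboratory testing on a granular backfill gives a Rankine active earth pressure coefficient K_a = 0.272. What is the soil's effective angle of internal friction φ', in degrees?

34.9°

K_a = tan²(45° − φ/2) ⇒ 45° − φ/2 = arctan(√0.272) = 27.54°.
φ = 2(45° − 27.54°) = 34.91°.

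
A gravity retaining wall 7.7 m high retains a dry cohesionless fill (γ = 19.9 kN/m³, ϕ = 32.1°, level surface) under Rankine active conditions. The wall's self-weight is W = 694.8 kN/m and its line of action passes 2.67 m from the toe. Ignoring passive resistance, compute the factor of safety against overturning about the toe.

K_a = tan²(45° − 32.1°/2) = 0.3060.
P_a = ½K_aγH² = 0.5×0.3060×19.9×7.7² = 180.5 kN/m, acting at H/3 = 2.567 m above the base.
Overturning moment M_o = P_a × H/3 = 180.5 × 2.567 = 463.3.
Resisting moment M_r = W × 2.67 = 694.8 × 2.67 = 1855.
FS_overturning = M_r/M_o = 1855/463.3 = 4.004.

4.00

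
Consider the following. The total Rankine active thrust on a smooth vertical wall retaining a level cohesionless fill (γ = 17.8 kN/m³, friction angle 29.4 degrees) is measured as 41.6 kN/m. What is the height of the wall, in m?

3.70 m

K_a = 0.3415. P_a = ½ K_a γ H² ⇒ H = √(2P_a/(K_a γ)).
H = √(2×41.6/(0.3415×17.8)) = 3.700 m.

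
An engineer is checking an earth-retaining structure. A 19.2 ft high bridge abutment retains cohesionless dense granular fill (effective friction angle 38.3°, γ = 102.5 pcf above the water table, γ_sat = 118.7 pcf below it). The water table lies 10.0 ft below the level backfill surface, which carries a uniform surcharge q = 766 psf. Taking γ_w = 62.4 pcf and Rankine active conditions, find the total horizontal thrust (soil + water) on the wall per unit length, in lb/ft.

K_a = tan²(45° − φ/2) = 0.2347.
γ' = 118.7 − 62.4 = 56.30 pcf. h₂ = H − d_w = 9.2 ft.
σ'_h: at surface K_a·q = 179.8; at WT K_a(q+γd_w) = 420.4; at base K_a(q+γd_w+γ'h₂) = 542.0 psf.
P₁ = ½(179.8+420.4)×10.0 = 3001; P₂ = ½(420.4+542.0)×9.2 = 4427; P_w = ½γ_w h₂² = 2641.
Total = 3001+4427+2641 = 10070 lb/ft.

10100 lb/ft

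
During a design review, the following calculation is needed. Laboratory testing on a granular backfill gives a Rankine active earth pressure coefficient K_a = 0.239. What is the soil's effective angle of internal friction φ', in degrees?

37.9°

K_a = tan²(45° − φ/2) ⇒ 45° − φ/2 = arctan(√0.239) = 26.05°.
φ = 2(45° − 26.05°) = 37.89°.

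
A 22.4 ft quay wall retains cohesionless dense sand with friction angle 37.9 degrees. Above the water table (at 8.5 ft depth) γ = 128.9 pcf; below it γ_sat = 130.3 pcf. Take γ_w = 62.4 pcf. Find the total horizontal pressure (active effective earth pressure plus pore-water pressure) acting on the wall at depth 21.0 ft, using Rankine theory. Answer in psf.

1240 psf

K_a = (1 − sin φ)/(1 + sin φ) = 0.2389.
γ' = 130.3 − 62.4 = 67.90 pcf.
Effective vertical stress at 21.0 ft: σ'_v = 128.9×8.5 + 67.90×12.5 = 1944 psf.
σ'_h = K_a σ'_v = 0.2389 × 1944 = 464.6 psf; u = γ_w × 12.5 = 780.0 psf.
Total σ_h = 464.6 + 780.0 = 1245 psf.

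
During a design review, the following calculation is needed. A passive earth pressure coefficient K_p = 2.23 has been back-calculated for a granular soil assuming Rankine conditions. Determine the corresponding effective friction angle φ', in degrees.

K_p = (1+sin φ)/(1−sin φ) ⇒ sin φ = (K_p − 1)/(K_p + 1) = 0.3808.
φ = arcsin(0.3808) = 22.38°.

22.4°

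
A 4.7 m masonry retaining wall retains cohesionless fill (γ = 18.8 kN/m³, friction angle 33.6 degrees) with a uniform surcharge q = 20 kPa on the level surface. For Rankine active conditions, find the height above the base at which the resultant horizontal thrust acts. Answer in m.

1.81 m

K_a = 0.2875.
Triangular part P₁ = ½K_aγH² = 59.70 at H/3 = 1.567 m; rectangular part P₂ = K_a q H = 27.03 at H/2 = 2.350 m.
ȳ = (P₁·1.567 + P₂·2.350)/(P₁+P₂) = 1.811 m.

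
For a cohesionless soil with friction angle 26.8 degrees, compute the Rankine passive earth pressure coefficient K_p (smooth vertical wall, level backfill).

2.64

K_p = (1 + sin φ)/(1 − sin φ) = tan²(45° + 26.8°/2) = 2.642.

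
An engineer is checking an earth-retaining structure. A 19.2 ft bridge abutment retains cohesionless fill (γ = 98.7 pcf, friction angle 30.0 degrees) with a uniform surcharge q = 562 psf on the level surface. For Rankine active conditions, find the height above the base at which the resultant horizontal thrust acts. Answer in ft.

7.59 ft

K_a = 0.3333.
Triangular part P₁ = ½K_aγH² = 6064 at H/3 = 6.400 ft; rectangular part P₂ = K_a q H = 3597 at H/2 = 9.600 ft.
ȳ = (P₁·6.400 + P₂·9.600)/(P₁+P₂) = 7.591 ft.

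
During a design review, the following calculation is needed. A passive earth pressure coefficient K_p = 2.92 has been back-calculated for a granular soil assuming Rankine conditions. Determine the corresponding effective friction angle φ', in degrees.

29.3°

K_p = (1+sin φ)/(1−sin φ) ⇒ sin φ = (K_p − 1)/(K_p + 1) = 0.4898.
φ = arcsin(0.4898) = 29.33°.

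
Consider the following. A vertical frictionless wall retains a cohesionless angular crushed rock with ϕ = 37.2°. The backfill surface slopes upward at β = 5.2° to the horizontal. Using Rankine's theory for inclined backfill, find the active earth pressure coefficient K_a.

K_a = cos β · (cos β − √(cos²β − cos²φ)) / (cos β + √(cos²β − cos²φ)).
cos β = 0.9959, cos φ = 0.7965, √(cos²β − cos²φ) = 0.5978.
K_a = 0.9959 × (0.9959 − 0.5978)/(0.9959 + 0.5978) = 0.2488.

0.249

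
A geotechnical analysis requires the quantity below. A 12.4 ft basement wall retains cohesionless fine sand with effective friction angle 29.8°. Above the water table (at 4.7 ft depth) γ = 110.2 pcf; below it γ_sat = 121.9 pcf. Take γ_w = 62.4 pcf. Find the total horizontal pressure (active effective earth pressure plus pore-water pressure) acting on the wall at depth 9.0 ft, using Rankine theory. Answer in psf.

K_a = (1 − sin φ)/(1 + sin φ) = 0.3360.
γ' = 121.9 − 62.4 = 59.50 pcf.
Effective vertical stress at 9.0 ft: σ'_v = 110.2×4.7 + 59.50×4.30 = 773.8 psf.
σ'_h = K_a σ'_v = 0.3360 × 773.8 = 260.0 psf; u = γ_w × 4.30 = 268.3 psf.
Total σ_h = 260.0 + 268.3 = 528.3 psf.

528 psf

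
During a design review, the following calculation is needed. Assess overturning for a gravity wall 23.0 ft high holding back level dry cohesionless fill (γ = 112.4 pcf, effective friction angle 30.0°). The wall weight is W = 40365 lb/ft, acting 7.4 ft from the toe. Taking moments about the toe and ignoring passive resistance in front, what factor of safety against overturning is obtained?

3.93

K_a = tan²(45° − 30.0°/2) = 0.3333.
P_a = ½K_aγH² = 0.5×0.3333×112.4×23.0² = 9910 lb/ft, acting at H/3 = 7.667 ft above the base.
Overturning moment M_o = P_a × H/3 = 9910 × 7.667 = 75980.
Resisting moment M_r = W × 7.4 = 40365 × 7.4 = 298700.
FS_overturning = M_r/M_o = 298700/75980 = 3.932.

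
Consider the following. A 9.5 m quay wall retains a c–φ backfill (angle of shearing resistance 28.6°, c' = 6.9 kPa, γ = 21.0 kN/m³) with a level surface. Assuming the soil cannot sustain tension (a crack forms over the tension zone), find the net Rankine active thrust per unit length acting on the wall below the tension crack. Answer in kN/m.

K_a = 0.3525; √K_a = 0.5938.
Tension-crack depth z_c = 2c/(γ√K_a) = 2×6.9/(21.0×0.5938) = 1.107 m.
σ_a at base = K_a γ H − 2c√K_a = 0.3525×21.0×9.5 − 2×6.9×0.5938 = 62.14 kPa.
P_a = ½ × 62.14 × (H − z_c) = 0.5×62.14×8.393 = 260.8 kN/m.

261 kN/m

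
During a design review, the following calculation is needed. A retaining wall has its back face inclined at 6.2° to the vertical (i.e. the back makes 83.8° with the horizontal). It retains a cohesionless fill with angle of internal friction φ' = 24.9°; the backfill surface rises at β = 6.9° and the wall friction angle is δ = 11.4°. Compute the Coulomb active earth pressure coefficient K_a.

0.460

K_a = sin²(α+φ) / [sin²α · sin(α−δ) · (1 + √{sin(φ+δ)sin(φ−β) / (sin(α−δ)sin(α+β))})²].
With α = 83.8°, φ = 24.9°, δ = 11.4°, β = 6.9°: K_a = 0.4605.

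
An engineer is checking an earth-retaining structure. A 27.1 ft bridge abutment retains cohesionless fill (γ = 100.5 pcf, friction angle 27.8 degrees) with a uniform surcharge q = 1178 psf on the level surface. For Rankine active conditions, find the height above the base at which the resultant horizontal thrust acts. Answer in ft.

11.1 ft

K_a = 0.3639.
Triangular part P₁ = ½K_aγH² = 13430 at H/3 = 9.033 ft; rectangular part P₂ = K_a q H = 11620 at H/2 = 13.55 ft.
ȳ = (P₁·9.033 + P₂·13.55)/(P₁+P₂) = 11.13 ft.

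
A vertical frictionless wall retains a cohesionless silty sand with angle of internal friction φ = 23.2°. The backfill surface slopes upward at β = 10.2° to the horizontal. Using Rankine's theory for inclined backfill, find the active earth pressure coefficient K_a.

K_a = cos β · (cos β − √(cos²β − cos²φ)) / (cos β + √(cos²β − cos²φ)).
cos β = 0.9842, cos φ = 0.9191, √(cos²β − cos²φ) = 0.3519.
K_a = 0.9842 × (0.9842 − 0.3519)/(0.9842 + 0.3519) = 0.4658.

0.466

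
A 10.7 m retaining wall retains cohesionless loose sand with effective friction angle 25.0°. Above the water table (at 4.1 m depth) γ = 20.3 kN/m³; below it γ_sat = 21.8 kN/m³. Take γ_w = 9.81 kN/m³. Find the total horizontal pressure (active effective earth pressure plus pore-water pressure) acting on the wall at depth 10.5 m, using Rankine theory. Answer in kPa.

K_a = (1 − sin φ)/(1 + sin φ) = 0.4059.
γ' = 21.8 − 9.81 = 11.99 kN/m³.
Effective vertical stress at 10.5 m: σ'_v = 20.3×4.1 + 11.99×6.40 = 160.0 kPa.
σ'_h = K_a σ'_v = 0.4059 × 160.0 = 64.92 kPa; u = γ_w × 6.40 = 62.78 kPa.
Total σ_h = 64.92 + 62.78 = 127.7 kPa.

128 kPa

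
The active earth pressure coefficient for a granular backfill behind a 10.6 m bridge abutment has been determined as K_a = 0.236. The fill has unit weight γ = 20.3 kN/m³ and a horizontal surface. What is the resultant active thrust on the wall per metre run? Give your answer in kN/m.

P = ½ K_a γ H² = 0.5 × 0.236 × 20.3 × 10.6² = 269.1 kN/m.

269 kN/m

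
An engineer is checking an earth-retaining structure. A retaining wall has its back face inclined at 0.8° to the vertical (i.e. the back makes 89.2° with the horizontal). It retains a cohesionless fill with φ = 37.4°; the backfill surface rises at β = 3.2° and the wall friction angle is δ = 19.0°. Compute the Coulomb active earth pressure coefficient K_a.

K_a = sin²(α+φ) / [sin²α · sin(α−δ) · (1 + √{sin(φ+δ)sin(φ−β) / (sin(α−δ)sin(α+β))})²].
With α = 89.2°, φ = 37.4°, δ = 19.0°, β = 3.2°: K_a = 0.2355.

0.235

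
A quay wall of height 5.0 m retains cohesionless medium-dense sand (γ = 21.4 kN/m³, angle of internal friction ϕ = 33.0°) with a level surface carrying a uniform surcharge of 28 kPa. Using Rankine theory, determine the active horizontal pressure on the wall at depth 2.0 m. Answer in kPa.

K_a = (1 − sin φ)/(1 + sin φ) = 0.2948.
σ_v = γz + q = 21.4 × 2.0 + 28 = 70.80 kPa.
σ_h = K_a σ_v = 0.2948 × 70.80 = 20.87 kPa.

20.9 kPa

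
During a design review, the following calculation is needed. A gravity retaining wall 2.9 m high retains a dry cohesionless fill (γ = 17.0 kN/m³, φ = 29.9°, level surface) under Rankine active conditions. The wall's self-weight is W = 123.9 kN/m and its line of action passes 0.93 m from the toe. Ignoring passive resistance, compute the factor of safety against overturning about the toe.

4.98

K_a = tan²(45° − 29.9°/2) = 0.3347.
P_a = ½K_aγH² = 0.5×0.3347×17.0×2.9² = 23.92 kN/m, acting at H/3 = 0.9667 m above the base.
Overturning moment M_o = P_a × H/3 = 23.92 × 0.9667 = 23.13.
Resisting moment M_r = W × 0.93 = 123.9 × 0.93 = 115.2.
FS_overturning = M_r/M_o = 115.2/23.13 = 4.982.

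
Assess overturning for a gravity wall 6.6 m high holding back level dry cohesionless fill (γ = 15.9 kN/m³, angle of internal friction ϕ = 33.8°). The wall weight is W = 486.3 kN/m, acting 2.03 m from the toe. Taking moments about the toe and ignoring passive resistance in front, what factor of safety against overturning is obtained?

4.54

K_a = tan²(45° − 33.8°/2) = 0.2851.
P_a = ½K_aγH² = 0.5×0.2851×15.9×6.6² = 98.73 kN/m, acting at H/3 = 2.200 m above the base.
Overturning moment M_o = P_a × H/3 = 98.73 × 2.200 = 217.2.
Resisting moment M_r = W × 2.03 = 486.3 × 2.03 = 987.2.
FS_overturning = M_r/M_o = 987.2/217.2 = 4.545.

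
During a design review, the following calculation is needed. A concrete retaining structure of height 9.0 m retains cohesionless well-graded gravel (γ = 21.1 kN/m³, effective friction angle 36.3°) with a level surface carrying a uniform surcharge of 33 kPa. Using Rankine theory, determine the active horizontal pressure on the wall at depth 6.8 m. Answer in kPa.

K_a = (1 − sin φ)/(1 + sin φ) = 0.2563.
σ_v = γz + q = 21.1 × 6.8 + 33 = 176.5 kPa.
σ_h = K_a σ_v = 0.2563 × 176.5 = 45.23 kPa.

45.2 kPa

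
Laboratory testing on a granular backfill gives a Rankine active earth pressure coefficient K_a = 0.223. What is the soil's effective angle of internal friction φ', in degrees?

K_a = tan²(45° − φ/2) ⇒ 45° − φ/2 = arctan(√0.223) = 25.28°.
φ = 2(45° − 25.28°) = 39.44°.

39.4°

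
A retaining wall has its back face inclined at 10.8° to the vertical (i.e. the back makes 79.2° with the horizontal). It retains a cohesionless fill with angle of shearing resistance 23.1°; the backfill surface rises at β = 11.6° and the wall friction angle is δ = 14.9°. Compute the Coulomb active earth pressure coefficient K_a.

0.586

K_a = sin²(α+φ) / [sin²α · sin(α−δ) · (1 + √{sin(φ+δ)sin(φ−β) / (sin(α−δ)sin(α+β))})²].
With α = 79.2°, φ = 23.1°, δ = 14.9°, β = 11.6°: K_a = 0.5858.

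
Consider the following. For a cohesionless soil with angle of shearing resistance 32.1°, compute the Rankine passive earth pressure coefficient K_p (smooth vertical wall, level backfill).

3.27

K_p = (1 + sin φ)/(1 − sin φ) = tan²(45° + 32.1°/2) = 3.268.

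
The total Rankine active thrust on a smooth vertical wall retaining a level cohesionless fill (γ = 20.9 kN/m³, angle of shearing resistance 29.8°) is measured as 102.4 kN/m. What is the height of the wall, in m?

K_a = 0.3360. P_a = ½ K_a γ H² ⇒ H = √(2P_a/(K_a γ)).
H = √(2×102.4/(0.3360×20.9)) = 5.400 m.

5.40 m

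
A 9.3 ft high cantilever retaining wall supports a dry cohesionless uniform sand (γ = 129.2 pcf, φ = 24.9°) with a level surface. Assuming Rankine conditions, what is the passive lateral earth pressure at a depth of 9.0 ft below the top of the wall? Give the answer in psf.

2850 psf

K_p = (1 + sin φ)/(1 − sin φ) = 2.454.
σ_h = K_p γ z = 2.454 × 129.2 × 9.0 = 2854 psf.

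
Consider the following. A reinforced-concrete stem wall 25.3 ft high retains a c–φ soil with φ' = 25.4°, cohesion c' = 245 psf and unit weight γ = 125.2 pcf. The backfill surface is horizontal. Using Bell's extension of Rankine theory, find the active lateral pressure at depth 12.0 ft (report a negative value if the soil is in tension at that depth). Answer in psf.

K_a = (1 − sin φ)/(1 + sin φ) = 0.3996.
σ_a = K_a γ z − 2c√K_a = 0.3996×125.2×12.0 − 2×245×0.6322 = 290.7 psf.

291 psf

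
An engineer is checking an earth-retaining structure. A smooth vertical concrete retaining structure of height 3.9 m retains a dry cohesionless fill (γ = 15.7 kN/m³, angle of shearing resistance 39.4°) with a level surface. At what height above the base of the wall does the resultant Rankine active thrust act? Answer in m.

K_a = 0.2234.
The pressure distribution is triangular, so the resultant acts at H/3 above the base = 3.9/3 = 1.300 m.

1.30 m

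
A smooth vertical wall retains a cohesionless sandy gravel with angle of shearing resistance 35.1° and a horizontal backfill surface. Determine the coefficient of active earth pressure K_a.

0.270

K_a = tan²(45° − φ/2) = tan²(27.45°) = 0.2698.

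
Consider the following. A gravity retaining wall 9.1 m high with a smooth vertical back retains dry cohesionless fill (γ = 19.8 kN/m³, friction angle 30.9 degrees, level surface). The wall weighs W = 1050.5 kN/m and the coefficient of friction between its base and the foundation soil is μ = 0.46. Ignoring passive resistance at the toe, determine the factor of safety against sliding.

1.83

K_a = tan²(45° − 30.9°/2) = 0.3214.
P_a = ½K_aγH² = 0.5×0.3214×19.8×9.1² = 263.5 kN/m, acting at H/3 = 3.033 m above the base.
FS_sliding = μW / P_a = 0.46×1050.5 / 263.5 = 1.834.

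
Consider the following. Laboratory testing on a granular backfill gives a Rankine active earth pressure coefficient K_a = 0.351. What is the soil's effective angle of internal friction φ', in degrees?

28.7°

K_a = tan²(45° − φ/2) ⇒ 45° − φ/2 = arctan(√0.351) = 30.64°.
φ = 2(45° − 30.64°) = 28.71°.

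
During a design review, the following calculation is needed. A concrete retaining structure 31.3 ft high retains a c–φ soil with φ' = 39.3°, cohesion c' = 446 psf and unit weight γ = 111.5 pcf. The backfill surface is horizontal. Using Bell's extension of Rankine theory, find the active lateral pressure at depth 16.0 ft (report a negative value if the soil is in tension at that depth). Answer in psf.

K_a = (1 − sin φ)/(1 + sin φ) = 0.2245.
σ_a = K_a γ z − 2c√K_a = 0.2245×111.5×16.0 − 2×446×0.4738 = -22.17 psf.

-22.2 psf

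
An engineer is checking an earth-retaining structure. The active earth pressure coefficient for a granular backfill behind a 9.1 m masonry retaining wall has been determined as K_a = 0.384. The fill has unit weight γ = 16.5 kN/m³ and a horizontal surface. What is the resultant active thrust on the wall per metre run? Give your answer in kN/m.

262 kN/m

P = ½ K_a γ H² = 0.5 × 0.384 × 16.5 × 9.1² = 262.3 kN/m.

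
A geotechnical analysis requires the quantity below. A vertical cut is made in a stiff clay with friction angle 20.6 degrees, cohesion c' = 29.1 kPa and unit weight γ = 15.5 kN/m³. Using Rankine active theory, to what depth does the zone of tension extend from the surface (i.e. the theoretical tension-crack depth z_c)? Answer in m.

K_a = tan²(45° − 20.6°/2) = 0.4795; √K_a = 0.6924.
The active pressure is zero where K_a γ z = 2c√K_a, so z_c = 2c/(γ√K_a) = 2×29.1/(15.5×0.6924) = 5.423 m.

5.42 m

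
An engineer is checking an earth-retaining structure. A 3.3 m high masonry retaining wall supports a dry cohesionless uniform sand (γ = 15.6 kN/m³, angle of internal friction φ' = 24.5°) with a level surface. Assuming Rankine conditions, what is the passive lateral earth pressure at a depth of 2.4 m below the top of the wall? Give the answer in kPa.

K_p = (1 + sin φ)/(1 − sin φ) = 2.417.
σ_h = K_p γ z = 2.417 × 15.6 × 2.4 = 90.49 kPa.

90.5 kPa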